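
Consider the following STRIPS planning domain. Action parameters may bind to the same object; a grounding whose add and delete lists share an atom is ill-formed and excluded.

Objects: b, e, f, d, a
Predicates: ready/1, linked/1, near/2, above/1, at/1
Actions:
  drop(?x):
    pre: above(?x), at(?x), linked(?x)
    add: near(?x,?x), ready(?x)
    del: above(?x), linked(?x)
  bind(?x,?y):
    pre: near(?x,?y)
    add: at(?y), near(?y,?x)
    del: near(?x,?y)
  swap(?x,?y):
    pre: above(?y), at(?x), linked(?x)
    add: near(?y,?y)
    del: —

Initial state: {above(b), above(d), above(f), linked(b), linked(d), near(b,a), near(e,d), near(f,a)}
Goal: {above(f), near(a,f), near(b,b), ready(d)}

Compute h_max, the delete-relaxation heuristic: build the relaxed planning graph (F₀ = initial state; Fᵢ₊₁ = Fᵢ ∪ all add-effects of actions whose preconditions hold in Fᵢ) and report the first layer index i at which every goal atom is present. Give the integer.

2

F0 = init (8 atoms)
F1 = F0 ∪ {at(a), at(d), near(a,b), near(a,f), near(d,e)}  (13 atoms)
F2 = F1 ∪ {at(b), at(e), at(f), near(b,b), near(d,d), near(f,f), ready(d)}  (20 atoms)
goal ⊆ F2  ⇒  h_max = 2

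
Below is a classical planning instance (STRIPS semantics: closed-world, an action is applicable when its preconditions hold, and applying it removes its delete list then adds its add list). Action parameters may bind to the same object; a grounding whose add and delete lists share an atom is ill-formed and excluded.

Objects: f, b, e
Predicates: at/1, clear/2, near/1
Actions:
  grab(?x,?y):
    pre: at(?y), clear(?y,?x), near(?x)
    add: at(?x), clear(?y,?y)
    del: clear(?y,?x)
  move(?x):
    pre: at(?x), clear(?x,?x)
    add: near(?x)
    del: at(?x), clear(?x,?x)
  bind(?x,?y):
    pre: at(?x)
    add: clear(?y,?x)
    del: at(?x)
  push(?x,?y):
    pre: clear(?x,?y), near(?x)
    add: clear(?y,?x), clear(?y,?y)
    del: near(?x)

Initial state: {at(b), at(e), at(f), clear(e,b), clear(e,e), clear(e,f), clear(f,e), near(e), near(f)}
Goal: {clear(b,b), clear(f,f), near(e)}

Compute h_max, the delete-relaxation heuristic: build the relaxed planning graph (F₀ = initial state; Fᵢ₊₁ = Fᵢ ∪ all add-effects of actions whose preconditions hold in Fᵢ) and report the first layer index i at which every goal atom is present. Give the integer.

1

F0 = init (9 atoms)
F1 = F0 ∪ {clear(b,b), clear(b,e), clear(b,f), clear(f,b), clear(f,f)}  (14 atoms)
goal ⊆ F1  ⇒  h_max = 1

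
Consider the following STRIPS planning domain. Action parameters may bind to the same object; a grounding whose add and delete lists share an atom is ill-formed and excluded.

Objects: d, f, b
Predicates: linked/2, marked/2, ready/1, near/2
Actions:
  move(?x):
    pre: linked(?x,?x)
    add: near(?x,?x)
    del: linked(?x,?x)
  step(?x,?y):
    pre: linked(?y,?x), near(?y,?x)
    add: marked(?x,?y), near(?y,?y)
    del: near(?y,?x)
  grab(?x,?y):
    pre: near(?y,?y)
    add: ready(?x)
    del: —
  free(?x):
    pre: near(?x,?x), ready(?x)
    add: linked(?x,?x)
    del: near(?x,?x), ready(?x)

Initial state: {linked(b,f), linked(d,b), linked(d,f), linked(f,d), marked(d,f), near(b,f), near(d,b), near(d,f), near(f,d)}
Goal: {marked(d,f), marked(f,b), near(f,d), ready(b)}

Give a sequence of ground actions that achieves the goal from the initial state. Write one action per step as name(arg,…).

step(f,b); grab(b,b)

1. step(f,b)  →  {linked(b,f), linked(d,b), linked(d,f), linked(f,d), marked(d,f), marked(f,b), near(b,b), near(d,b), near(d,f), near(f,d)}
2. grab(b,b)  →  {linked(b,f), linked(d,b), linked(d,f), linked(f,d), marked(d,f), marked(f,b), near(b,b), near(d,b), near(d,f), near(f,d), ready(b)}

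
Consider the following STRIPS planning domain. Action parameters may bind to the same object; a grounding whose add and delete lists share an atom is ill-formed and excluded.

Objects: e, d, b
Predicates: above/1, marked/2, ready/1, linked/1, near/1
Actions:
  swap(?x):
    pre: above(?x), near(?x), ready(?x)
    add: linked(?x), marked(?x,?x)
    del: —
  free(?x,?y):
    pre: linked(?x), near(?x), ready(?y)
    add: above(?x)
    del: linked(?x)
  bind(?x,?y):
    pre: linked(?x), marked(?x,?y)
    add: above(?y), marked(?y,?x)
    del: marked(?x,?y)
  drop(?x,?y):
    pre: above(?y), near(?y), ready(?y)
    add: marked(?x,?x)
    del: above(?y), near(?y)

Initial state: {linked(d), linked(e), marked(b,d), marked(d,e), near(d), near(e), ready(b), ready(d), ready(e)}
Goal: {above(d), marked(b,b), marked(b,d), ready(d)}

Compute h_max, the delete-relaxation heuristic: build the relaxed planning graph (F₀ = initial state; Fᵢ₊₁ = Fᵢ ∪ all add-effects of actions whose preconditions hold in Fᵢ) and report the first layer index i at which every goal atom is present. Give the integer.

F0 = init (9 atoms)
F1 = F0 ∪ {above(d), above(e), marked(e,d)}  (12 atoms)
F2 = F1 ∪ {marked(b,b), marked(d,d), marked(e,e)}  (15 atoms)
goal ⊆ F2  ⇒  h_max = 2

2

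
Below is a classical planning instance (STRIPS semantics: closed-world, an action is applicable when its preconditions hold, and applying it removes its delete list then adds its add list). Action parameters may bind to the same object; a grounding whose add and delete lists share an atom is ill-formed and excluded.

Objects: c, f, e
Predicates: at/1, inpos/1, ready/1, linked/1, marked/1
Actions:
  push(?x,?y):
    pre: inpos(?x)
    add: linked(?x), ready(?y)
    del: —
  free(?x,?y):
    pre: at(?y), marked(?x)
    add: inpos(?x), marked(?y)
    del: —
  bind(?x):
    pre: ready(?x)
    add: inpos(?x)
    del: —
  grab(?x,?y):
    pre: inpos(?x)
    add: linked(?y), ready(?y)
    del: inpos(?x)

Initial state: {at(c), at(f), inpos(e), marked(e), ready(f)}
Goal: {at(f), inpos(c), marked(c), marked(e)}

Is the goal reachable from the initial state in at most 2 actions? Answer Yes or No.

Yes

1. free(e,c)  →  {at(c), at(f), inpos(e), marked(c), marked(e), ready(f)}
2. free(c,c)  →  {at(c), at(f), inpos(c), inpos(e), marked(c), marked(e), ready(f)}
optimal plan length = 2; 2 ≤ 2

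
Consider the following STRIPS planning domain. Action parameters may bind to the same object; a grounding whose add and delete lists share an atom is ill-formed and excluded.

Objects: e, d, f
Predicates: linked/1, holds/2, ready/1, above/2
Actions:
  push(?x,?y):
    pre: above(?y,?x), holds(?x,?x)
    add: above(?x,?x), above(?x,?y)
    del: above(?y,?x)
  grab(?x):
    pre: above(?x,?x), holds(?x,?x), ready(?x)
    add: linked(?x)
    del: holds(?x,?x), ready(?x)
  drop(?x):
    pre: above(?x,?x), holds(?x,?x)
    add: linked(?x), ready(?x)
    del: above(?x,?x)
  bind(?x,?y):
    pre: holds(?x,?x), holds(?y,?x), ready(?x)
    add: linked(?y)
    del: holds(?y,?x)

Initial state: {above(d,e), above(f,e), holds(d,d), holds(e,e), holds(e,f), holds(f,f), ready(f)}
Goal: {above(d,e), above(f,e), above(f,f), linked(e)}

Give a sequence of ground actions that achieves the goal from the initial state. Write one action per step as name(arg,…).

1. push(e,f)  →  {above(d,e), above(e,e), above(e,f), holds(d,d), holds(e,e), holds(e,f), holds(f,f), ready(f)}
2. push(f,e)  →  {above(d,e), above(e,e), above(f,e), above(f,f), holds(d,d), holds(e,e), holds(e,f), holds(f,f), ready(f)}
3. drop(e)  →  {above(d,e), above(f,e), above(f,f), holds(d,d), holds(e,e), holds(e,f), holds(f,f), linked(e), ready(e), ready(f)}

push(e,f); push(f,e); drop(e)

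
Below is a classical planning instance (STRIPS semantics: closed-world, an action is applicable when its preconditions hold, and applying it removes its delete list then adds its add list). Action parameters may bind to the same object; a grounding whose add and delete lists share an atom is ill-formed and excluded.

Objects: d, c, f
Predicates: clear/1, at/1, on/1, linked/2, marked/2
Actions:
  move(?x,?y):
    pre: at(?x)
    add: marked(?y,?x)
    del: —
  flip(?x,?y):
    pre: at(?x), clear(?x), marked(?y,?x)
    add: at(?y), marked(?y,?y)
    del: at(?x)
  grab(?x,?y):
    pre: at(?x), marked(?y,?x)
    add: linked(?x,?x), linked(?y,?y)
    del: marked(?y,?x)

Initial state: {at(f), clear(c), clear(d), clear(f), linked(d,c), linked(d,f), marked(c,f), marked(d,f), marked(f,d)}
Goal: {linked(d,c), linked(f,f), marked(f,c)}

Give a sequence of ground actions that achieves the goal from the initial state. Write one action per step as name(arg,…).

1. grab(f,d)  →  {at(f), clear(c), clear(d), clear(f), linked(d,c), linked(d,d), linked(d,f), linked(f,f), marked(c,f), marked(f,d)}
2. flip(f,c)  →  {at(c), clear(c), clear(d), clear(f), linked(d,c), linked(d,d), linked(d,f), linked(f,f), marked(c,c), marked(c,f), marked(f,d)}
3. move(c,f)  →  {at(c), clear(c), clear(d), clear(f), linked(d,c), linked(d,d), linked(d,f), linked(f,f), marked(c,c), marked(c,f), marked(f,c), marked(f,d)}

grab(f,d); flip(f,c); move(c,f)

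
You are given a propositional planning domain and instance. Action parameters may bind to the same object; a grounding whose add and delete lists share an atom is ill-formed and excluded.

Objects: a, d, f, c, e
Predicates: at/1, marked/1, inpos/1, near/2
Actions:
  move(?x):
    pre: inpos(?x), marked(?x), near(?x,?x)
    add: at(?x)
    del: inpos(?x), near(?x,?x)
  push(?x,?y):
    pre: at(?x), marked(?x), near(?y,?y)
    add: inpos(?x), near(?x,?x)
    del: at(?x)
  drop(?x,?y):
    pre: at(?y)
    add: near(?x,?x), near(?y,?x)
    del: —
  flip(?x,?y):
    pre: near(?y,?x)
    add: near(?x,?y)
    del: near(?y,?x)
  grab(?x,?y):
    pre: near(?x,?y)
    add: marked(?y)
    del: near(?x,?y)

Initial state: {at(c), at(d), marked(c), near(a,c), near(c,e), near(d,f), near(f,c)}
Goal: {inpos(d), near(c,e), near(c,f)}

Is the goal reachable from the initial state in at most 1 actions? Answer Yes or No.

No

1. drop(d,d)  →  {at(c), at(d), marked(c), near(a,c), near(c,e), near(d,d), near(d,f), near(f,c)}
2. drop(f,c)  →  {at(c), at(d), marked(c), near(a,c), near(c,e), near(c,f), near(d,d), near(d,f), near(f,c), near(f,f)}
3. grab(d,d)  →  {at(c), at(d), marked(c), marked(d), near(a,c), near(c,e), near(c,f), near(d,f), near(f,c), near(f,f)}
4. push(d,f)  →  {at(c), inpos(d), marked(c), marked(d), near(a,c), near(c,e), near(c,f), near(d,d), near(d,f), near(f,c), near(f,f)}
optimal plan length = 4; 4 > 1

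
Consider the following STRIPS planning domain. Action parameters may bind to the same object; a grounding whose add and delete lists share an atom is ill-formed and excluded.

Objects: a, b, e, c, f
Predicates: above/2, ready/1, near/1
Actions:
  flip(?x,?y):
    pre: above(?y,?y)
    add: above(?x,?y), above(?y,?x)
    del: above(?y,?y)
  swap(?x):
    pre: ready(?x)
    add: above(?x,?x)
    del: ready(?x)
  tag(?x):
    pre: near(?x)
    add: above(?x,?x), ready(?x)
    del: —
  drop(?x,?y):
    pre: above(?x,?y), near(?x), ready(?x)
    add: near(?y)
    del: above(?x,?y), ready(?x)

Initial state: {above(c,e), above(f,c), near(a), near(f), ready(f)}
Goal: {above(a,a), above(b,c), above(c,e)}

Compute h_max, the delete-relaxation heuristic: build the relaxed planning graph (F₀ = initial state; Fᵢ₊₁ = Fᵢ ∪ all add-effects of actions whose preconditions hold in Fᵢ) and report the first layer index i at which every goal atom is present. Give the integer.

3

F0 = init (5 atoms)
F1 = F0 ∪ {above(a,a), above(f,f), near(c), ready(a)}  (9 atoms)
F2 = F1 ∪ {above(a,b), above(a,c), above(a,e), above(a,f), above(b,a), above(b,f), above(c,a), above(c,c), above(c,f), above(e,a), above(e,f), above(f,a), above(f,b), above(f,e), ready(c)}  (24 atoms)
F3 = F2 ∪ {above(b,c), above(c,b), above(e,c), near(b), near(e)}  (29 atoms)
goal ⊆ F3  ⇒  h_max = 3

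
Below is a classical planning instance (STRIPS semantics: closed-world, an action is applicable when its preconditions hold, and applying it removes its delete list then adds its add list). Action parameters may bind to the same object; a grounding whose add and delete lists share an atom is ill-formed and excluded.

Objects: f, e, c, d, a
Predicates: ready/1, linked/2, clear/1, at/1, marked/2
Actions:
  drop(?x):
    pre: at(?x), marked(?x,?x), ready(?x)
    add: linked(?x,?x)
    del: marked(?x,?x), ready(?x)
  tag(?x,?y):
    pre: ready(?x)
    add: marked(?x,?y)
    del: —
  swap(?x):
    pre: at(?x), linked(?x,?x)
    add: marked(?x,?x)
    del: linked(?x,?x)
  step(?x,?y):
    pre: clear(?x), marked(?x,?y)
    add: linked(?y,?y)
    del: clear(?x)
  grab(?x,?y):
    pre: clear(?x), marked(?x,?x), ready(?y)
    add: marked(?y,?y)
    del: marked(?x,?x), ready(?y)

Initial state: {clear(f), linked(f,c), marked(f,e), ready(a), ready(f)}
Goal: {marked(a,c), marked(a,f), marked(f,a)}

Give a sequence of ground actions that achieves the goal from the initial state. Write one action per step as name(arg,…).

tag(f,a); tag(a,f); tag(a,c)

1. tag(f,a)  →  {clear(f), linked(f,c), marked(f,a), marked(f,e), ready(a), ready(f)}
2. tag(a,f)  →  {clear(f), linked(f,c), marked(a,f), marked(f,a), marked(f,e), ready(a), ready(f)}
3. tag(a,c)  →  {clear(f), linked(f,c), marked(a,c), marked(a,f), marked(f,a), marked(f,e), ready(a), ready(f)}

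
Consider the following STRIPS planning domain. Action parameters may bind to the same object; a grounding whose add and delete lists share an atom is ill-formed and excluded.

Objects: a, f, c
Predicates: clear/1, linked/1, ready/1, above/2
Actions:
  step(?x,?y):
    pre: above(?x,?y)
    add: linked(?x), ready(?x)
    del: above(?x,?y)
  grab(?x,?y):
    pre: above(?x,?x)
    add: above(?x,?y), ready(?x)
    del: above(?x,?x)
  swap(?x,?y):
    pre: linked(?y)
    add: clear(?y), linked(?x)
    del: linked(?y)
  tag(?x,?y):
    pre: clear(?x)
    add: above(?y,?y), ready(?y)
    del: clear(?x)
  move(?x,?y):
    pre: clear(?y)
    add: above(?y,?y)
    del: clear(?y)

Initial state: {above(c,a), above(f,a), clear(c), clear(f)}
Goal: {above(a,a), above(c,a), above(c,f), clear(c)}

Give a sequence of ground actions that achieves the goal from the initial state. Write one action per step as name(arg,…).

step(f,a); tag(f,a); swap(a,f); tag(f,c); grab(c,f)

1. step(f,a)  →  {above(c,a), clear(c), clear(f), linked(f), ready(f)}
2. tag(f,a)  →  {above(a,a), above(c,a), clear(c), linked(f), ready(a), ready(f)}
3. swap(a,f)  →  {above(a,a), above(c,a), clear(c), clear(f), linked(a), ready(a), ready(f)}
4. tag(f,c)  →  {above(a,a), above(c,a), above(c,c), clear(c), linked(a), ready(a), ready(c), ready(f)}
5. grab(c,f)  →  {above(a,a), above(c,a), above(c,f), clear(c), linked(a), ready(a), ready(c), ready(f)}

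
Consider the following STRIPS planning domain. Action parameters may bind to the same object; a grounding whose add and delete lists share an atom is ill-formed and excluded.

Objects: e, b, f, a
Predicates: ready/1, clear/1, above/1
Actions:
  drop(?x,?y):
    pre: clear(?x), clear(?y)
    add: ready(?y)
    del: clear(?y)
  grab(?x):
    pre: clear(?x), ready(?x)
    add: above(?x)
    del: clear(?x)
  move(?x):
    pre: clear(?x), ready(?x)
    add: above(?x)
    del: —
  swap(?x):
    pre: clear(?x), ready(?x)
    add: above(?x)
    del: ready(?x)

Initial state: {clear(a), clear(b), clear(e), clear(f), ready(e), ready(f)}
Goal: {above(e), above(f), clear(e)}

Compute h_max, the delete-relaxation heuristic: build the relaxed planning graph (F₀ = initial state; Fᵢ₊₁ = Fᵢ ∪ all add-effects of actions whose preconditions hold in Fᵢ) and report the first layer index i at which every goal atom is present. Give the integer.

F0 = init (6 atoms)
F1 = F0 ∪ {above(e), above(f), ready(a), ready(b)}  (10 atoms)
goal ⊆ F1  ⇒  h_max = 1

1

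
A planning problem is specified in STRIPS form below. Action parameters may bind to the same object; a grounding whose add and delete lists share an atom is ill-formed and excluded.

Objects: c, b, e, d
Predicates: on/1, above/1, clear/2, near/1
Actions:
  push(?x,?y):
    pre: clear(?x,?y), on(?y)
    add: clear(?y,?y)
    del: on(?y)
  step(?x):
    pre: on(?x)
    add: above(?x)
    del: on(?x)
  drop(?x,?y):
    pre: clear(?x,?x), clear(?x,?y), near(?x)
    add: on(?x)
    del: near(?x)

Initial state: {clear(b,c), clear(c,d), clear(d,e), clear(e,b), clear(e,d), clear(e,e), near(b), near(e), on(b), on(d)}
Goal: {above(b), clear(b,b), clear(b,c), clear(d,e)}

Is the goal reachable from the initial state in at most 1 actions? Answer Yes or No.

1. push(e,b)  →  {clear(b,b), clear(b,c), clear(c,d), clear(d,e), clear(e,b), clear(e,d), clear(e,e), near(b), near(e), on(d)}
2. drop(b,c)  →  {clear(b,b), clear(b,c), clear(c,d), clear(d,e), clear(e,b), clear(e,d), clear(e,e), near(e), on(b), on(d)}
3. step(b)  →  {above(b), clear(b,b), clear(b,c), clear(c,d), clear(d,e), clear(e,b), clear(e,d), clear(e,e), near(e), on(d)}
optimal plan length = 3; 3 > 1

No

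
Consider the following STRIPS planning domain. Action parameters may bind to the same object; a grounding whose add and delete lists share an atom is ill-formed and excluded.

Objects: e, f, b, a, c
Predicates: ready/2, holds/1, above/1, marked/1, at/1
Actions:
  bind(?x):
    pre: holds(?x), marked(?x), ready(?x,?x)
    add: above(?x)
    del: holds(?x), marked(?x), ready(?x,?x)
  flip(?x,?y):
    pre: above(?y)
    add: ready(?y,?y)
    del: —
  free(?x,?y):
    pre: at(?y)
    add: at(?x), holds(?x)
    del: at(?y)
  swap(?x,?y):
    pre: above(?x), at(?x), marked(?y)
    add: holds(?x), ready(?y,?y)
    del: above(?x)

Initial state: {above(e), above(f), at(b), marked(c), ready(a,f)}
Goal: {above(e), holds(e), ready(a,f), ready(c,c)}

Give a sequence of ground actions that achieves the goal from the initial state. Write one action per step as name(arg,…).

free(e,b); free(f,e); swap(f,c)

1. free(e,b)  →  {above(e), above(f), at(e), holds(e), marked(c), ready(a,f)}
2. free(f,e)  →  {above(e), above(f), at(f), holds(e), holds(f), marked(c), ready(a,f)}
3. swap(f,c)  →  {above(e), at(f), holds(e), holds(f), marked(c), ready(a,f), ready(c,c)}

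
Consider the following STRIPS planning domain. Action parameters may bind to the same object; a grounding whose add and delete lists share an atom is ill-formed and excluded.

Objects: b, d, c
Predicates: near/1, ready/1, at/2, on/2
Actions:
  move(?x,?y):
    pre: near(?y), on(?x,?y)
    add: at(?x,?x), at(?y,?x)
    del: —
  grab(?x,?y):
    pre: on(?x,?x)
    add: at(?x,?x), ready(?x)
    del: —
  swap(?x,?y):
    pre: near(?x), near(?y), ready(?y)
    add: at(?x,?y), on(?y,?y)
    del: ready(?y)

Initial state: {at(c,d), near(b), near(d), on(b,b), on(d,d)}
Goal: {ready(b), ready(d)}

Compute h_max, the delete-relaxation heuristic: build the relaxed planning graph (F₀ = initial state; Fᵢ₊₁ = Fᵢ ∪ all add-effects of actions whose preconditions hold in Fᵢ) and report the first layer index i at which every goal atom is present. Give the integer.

F0 = init (5 atoms)
F1 = F0 ∪ {at(b,b), at(d,d), ready(b), ready(d)}  (9 atoms)
goal ⊆ F1  ⇒  h_max = 1

1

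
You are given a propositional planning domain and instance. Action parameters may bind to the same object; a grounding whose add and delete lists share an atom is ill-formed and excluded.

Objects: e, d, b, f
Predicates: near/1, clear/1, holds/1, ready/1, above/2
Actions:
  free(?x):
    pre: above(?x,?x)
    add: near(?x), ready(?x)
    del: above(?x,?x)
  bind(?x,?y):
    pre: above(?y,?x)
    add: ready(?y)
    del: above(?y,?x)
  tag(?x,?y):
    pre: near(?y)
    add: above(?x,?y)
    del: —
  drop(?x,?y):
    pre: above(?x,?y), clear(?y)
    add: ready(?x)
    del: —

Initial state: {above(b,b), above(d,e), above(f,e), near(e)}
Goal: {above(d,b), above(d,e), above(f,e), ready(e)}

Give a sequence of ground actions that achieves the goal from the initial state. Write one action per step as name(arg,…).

free(b); tag(e,e); free(e); tag(d,b)

1. free(b)  →  {above(d,e), above(f,e), near(b), near(e), ready(b)}
2. tag(e,e)  →  {above(d,e), above(e,e), above(f,e), near(b), near(e), ready(b)}
3. free(e)  →  {above(d,e), above(f,e), near(b), near(e), ready(b), ready(e)}
4. tag(d,b)  →  {above(d,b), above(d,e), above(f,e), near(b), near(e), ready(b), ready(e)}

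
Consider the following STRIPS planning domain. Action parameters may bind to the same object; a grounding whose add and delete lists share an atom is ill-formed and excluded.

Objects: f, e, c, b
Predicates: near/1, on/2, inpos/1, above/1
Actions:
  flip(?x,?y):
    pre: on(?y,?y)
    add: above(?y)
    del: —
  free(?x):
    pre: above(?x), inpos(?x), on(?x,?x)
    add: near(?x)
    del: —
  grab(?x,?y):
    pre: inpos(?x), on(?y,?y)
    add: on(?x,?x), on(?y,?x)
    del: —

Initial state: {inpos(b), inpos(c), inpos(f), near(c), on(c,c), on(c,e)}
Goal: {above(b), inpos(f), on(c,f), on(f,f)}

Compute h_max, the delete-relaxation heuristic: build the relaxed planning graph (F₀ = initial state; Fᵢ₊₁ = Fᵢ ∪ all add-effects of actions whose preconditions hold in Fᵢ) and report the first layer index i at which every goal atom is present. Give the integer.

2

F0 = init (6 atoms)
F1 = F0 ∪ {above(c), on(b,b), on(c,b), on(c,f), on(f,f)}  (11 atoms)
F2 = F1 ∪ {above(b), above(f), on(b,c), on(b,f), on(f,b), on(f,c)}  (17 atoms)
goal ⊆ F2  ⇒  h_max = 2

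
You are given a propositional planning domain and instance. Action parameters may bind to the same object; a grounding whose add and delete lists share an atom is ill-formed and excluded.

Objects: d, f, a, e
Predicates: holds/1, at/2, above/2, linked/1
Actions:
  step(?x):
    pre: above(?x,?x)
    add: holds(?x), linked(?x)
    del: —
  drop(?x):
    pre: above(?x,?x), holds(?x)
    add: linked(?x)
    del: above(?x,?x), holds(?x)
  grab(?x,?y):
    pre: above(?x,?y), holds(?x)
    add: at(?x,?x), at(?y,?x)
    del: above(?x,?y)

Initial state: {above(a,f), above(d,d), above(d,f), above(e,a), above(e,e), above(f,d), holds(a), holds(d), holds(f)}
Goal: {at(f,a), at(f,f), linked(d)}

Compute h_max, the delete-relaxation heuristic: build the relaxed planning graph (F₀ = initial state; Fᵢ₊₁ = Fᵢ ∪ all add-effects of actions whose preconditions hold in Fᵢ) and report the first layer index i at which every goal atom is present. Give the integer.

F0 = init (9 atoms)
F1 = F0 ∪ {at(a,a), at(d,d), at(d,f), at(f,a), at(f,d), at(f,f), holds(e), linked(d), linked(e)}  (18 atoms)
goal ⊆ F1  ⇒  h_max = 1

1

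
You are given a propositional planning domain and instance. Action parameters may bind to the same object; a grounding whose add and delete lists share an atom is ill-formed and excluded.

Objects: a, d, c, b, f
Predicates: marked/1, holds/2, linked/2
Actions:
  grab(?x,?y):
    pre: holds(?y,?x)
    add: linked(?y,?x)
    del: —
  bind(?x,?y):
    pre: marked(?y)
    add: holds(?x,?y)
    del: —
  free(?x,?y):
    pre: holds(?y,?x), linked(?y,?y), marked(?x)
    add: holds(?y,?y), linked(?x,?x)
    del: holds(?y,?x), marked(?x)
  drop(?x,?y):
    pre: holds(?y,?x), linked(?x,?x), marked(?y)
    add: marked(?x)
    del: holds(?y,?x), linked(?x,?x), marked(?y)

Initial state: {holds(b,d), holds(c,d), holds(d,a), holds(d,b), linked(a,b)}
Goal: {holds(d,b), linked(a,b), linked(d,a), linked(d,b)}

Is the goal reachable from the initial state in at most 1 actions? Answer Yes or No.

1. grab(a,d)  →  {holds(b,d), holds(c,d), holds(d,a), holds(d,b), linked(a,b), linked(d,a)}
2. grab(b,d)  →  {holds(b,d), holds(c,d), holds(d,a), holds(d,b), linked(a,b), linked(d,a), linked(d,b)}
optimal plan length = 2; 2 > 1

No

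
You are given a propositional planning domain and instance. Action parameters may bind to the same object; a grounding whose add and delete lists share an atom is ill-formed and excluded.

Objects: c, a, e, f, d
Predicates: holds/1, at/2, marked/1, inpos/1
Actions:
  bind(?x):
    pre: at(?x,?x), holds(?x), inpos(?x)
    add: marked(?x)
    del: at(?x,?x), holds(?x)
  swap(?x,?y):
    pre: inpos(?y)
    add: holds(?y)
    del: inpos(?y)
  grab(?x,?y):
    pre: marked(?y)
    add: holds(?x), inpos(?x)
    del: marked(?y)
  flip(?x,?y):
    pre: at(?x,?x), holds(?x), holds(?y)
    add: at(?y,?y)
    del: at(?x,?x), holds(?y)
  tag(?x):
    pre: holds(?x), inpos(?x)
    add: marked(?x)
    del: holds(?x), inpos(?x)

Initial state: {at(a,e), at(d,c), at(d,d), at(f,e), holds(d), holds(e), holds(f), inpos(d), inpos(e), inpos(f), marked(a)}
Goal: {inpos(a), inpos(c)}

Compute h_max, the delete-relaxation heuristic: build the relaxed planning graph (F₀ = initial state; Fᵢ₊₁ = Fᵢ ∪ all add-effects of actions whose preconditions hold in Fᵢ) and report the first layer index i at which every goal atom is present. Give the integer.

F0 = init (11 atoms)
F1 = F0 ∪ {at(e,e), at(f,f), holds(a), holds(c), inpos(a), inpos(c), marked(d), marked(e), marked(f)}  (20 atoms)
goal ⊆ F1  ⇒  h_max = 1

1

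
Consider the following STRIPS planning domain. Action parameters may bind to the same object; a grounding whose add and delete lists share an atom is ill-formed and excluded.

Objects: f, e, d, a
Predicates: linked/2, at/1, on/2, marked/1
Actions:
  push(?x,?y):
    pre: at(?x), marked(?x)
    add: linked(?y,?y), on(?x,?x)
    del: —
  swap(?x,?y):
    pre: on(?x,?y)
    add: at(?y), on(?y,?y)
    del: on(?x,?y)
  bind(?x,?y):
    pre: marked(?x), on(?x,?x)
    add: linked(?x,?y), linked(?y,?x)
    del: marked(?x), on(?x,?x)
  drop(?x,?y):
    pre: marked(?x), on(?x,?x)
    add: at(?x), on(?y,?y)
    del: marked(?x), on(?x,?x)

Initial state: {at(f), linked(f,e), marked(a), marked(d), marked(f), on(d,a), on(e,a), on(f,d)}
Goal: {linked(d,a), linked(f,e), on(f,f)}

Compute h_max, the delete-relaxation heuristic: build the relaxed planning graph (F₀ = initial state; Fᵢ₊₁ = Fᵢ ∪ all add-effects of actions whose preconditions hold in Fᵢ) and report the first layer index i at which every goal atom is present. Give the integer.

F0 = init (8 atoms)
F1 = F0 ∪ {at(a), at(d), linked(a,a), linked(d,d), linked(e,e), linked(f,f), on(a,a), on(d,d), on(f,f)}  (17 atoms)
F2 = F1 ∪ {linked(a,d), linked(a,e), linked(a,f), linked(d,a), linked(d,e), linked(d,f), linked(e,a), linked(e,d), linked(e,f), linked(f,a), linked(f,d), on(e,e)}  (29 atoms)
goal ⊆ F2  ⇒  h_max = 2

2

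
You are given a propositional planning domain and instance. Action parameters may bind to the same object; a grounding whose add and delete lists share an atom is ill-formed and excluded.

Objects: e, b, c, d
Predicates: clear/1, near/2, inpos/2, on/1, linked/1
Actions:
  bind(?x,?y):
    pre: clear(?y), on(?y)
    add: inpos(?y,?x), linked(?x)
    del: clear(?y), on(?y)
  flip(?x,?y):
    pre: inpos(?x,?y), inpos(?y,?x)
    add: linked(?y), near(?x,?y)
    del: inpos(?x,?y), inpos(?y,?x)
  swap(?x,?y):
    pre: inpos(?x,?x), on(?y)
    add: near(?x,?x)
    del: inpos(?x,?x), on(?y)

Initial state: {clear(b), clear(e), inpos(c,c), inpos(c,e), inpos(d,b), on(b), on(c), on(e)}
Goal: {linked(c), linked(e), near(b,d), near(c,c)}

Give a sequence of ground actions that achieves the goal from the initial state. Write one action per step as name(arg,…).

1. bind(e,e)  →  {clear(b), inpos(c,c), inpos(c,e), inpos(d,b), inpos(e,e), linked(e), on(b), on(c)}
2. bind(d,b)  →  {inpos(b,d), inpos(c,c), inpos(c,e), inpos(d,b), inpos(e,e), linked(d), linked(e), on(c)}
3. flip(b,d)  →  {inpos(c,c), inpos(c,e), inpos(e,e), linked(d), linked(e), near(b,d), on(c)}
4. flip(c,c)  →  {inpos(c,e), inpos(e,e), linked(c), linked(d), linked(e), near(b,d), near(c,c), on(c)}

bind(e,e); bind(d,b); flip(b,d); flip(c,c)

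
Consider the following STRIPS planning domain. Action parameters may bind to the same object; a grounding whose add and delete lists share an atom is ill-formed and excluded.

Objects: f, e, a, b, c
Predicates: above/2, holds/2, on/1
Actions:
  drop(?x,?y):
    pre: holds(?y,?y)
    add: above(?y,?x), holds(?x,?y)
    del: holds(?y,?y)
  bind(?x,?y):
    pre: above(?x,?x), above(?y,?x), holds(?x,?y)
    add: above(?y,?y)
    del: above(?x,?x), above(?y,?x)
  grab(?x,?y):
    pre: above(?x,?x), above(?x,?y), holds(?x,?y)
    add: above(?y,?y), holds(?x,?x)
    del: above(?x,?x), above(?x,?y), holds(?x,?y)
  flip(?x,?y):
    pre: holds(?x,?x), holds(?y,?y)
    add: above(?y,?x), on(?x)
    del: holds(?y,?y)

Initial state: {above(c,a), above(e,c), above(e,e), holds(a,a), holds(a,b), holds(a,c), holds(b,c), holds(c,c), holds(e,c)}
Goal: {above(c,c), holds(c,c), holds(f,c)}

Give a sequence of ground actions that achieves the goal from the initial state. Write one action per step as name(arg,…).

1. drop(f,c)  →  {above(c,a), above(c,f), above(e,c), above(e,e), holds(a,a), holds(a,b), holds(a,c), holds(b,c), holds(e,c), holds(f,c)}
2. drop(c,a)  →  {above(a,c), above(c,a), above(c,f), above(e,c), above(e,e), holds(a,b), holds(a,c), holds(b,c), holds(c,a), holds(e,c), holds(f,c)}
3. grab(e,c)  →  {above(a,c), above(c,a), above(c,c), above(c,f), holds(a,b), holds(a,c), holds(b,c), holds(c,a), holds(e,e), holds(f,c)}
4. grab(c,a)  →  {above(a,a), above(a,c), above(c,f), holds(a,b), holds(a,c), holds(b,c), holds(c,c), holds(e,e), holds(f,c)}
5. grab(a,c)  →  {above(c,c), above(c,f), holds(a,a), holds(a,b), holds(b,c), holds(c,c), holds(e,e), holds(f,c)}

drop(f,c); drop(c,a); grab(e,c); grab(c,a); grab(a,c)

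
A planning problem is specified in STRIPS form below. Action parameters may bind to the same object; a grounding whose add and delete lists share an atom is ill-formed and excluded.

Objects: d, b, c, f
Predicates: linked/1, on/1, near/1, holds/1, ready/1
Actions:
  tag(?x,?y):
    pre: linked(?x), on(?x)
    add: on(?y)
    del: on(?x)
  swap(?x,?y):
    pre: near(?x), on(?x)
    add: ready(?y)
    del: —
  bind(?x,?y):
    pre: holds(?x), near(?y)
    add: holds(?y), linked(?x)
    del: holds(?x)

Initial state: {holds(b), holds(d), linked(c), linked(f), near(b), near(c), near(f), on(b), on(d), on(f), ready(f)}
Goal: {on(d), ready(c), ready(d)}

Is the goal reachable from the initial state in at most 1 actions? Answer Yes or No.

No

1. swap(b,d)  →  {holds(b), holds(d), linked(c), linked(f), near(b), near(c), near(f), on(b), on(d), on(f), ready(d), ready(f)}
2. swap(b,c)  →  {holds(b), holds(d), linked(c), linked(f), near(b), near(c), near(f), on(b), on(d), on(f), ready(c), ready(d), ready(f)}
optimal plan length = 2; 2 > 1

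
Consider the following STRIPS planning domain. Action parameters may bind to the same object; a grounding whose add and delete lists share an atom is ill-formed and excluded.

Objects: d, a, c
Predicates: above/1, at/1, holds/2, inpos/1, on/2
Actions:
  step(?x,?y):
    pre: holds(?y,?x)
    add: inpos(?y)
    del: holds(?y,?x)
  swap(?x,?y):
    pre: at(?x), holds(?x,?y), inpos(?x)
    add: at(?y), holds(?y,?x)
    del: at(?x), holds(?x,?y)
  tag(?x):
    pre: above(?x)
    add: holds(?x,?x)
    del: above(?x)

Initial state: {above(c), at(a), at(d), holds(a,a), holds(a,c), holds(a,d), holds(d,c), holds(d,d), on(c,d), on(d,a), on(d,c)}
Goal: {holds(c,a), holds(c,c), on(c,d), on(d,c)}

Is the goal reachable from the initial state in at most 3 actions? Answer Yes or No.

1. step(d,a)  →  {above(c), at(a), at(d), holds(a,a), holds(a,c), holds(d,c), holds(d,d), inpos(a), on(c,d), on(d,a), on(d,c)}
2. swap(a,c)  →  {above(c), at(c), at(d), holds(a,a), holds(c,a), holds(d,c), holds(d,d), inpos(a), on(c,d), on(d,a), on(d,c)}
3. tag(c)  →  {at(c), at(d), holds(a,a), holds(c,a), holds(c,c), holds(d,c), holds(d,d), inpos(a), on(c,d), on(d,a), on(d,c)}
optimal plan length = 3; 3 ≤ 3

Yes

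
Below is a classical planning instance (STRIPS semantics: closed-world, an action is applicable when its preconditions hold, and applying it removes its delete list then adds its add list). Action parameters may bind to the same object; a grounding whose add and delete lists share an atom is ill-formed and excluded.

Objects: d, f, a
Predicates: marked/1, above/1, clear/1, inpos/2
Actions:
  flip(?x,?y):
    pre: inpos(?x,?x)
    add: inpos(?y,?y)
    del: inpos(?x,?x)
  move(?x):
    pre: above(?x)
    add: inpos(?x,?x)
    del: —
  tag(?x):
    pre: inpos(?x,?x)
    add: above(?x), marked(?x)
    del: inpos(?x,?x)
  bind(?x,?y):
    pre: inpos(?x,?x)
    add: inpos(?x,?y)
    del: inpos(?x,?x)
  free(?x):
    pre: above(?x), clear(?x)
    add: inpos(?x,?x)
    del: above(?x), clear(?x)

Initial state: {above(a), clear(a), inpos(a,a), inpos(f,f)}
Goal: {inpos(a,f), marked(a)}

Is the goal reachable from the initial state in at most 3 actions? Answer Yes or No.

Yes

1. tag(a)  →  {above(a), clear(a), inpos(f,f), marked(a)}
2. flip(f,a)  →  {above(a), clear(a), inpos(a,a), marked(a)}
3. bind(a,f)  →  {above(a), clear(a), inpos(a,f), marked(a)}
optimal plan length = 3; 3 ≤ 3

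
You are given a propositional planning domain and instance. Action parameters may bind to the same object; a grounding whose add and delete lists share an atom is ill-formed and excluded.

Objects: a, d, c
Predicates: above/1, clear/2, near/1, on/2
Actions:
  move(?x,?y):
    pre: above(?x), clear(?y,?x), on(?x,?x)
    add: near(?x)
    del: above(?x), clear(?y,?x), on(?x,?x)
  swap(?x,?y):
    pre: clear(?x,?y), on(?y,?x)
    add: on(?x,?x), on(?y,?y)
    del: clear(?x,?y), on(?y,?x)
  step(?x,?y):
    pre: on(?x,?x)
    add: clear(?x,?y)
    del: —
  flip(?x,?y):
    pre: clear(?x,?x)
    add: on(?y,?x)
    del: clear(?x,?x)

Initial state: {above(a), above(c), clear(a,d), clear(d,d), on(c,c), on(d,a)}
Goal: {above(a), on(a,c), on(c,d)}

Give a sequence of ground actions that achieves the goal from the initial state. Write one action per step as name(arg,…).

step(c,c); flip(d,c); flip(c,a)

1. step(c,c)  →  {above(a), above(c), clear(a,d), clear(c,c), clear(d,d), on(c,c), on(d,a)}
2. flip(d,c)  →  {above(a), above(c), clear(a,d), clear(c,c), on(c,c), on(c,d), on(d,a)}
3. flip(c,a)  →  {above(a), above(c), clear(a,d), on(a,c), on(c,c), on(c,d), on(d,a)}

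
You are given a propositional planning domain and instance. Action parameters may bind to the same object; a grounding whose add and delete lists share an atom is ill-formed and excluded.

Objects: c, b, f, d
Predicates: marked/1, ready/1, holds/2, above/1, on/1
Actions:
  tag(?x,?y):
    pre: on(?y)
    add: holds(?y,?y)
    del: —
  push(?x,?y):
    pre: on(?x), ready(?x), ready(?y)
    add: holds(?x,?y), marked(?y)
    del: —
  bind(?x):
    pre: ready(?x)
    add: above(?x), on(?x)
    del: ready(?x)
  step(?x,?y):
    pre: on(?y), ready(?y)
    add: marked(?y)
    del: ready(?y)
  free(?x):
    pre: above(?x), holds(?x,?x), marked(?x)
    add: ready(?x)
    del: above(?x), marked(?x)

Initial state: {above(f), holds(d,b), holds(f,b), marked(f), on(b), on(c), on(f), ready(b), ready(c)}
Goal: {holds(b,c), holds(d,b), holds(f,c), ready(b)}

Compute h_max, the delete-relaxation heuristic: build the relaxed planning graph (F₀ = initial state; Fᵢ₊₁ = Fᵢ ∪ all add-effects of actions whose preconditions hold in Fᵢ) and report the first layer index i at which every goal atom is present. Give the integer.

F0 = init (9 atoms)
F1 = F0 ∪ {above(b), above(c), holds(b,b), holds(b,c), holds(c,b), holds(c,c), holds(f,f), marked(b), marked(c)}  (18 atoms)
F2 = F1 ∪ {ready(f)}  (19 atoms)
F3 = F2 ∪ {holds(b,f), holds(c,f), holds(f,c)}  (22 atoms)
goal ⊆ F3  ⇒  h_max = 3

3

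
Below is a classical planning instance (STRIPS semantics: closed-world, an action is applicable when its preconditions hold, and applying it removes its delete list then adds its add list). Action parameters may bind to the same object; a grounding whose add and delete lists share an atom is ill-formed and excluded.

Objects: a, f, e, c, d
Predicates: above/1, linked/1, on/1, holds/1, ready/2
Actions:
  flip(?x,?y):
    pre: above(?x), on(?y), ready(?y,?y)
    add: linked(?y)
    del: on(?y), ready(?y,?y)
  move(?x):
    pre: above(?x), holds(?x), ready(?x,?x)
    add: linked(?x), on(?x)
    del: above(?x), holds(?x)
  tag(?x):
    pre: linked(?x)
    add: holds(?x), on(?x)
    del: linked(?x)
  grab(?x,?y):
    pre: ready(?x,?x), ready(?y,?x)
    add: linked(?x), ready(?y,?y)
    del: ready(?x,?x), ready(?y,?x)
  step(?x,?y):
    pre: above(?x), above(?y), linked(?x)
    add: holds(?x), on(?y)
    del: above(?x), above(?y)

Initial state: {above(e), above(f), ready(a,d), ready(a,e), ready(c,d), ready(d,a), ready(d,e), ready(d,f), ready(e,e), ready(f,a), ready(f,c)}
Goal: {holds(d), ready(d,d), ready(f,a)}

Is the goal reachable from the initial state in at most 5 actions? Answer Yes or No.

Yes

1. grab(e,d)  →  {above(e), above(f), linked(e), ready(a,d), ready(a,e), ready(c,d), ready(d,a), ready(d,d), ready(d,f), ready(f,a), ready(f,c)}
2. grab(d,a)  →  {above(e), above(f), linked(d), linked(e), ready(a,a), ready(a,e), ready(c,d), ready(d,a), ready(d,f), ready(f,a), ready(f,c)}
3. tag(d)  →  {above(e), above(f), holds(d), linked(e), on(d), ready(a,a), ready(a,e), ready(c,d), ready(d,a), ready(d,f), ready(f,a), ready(f,c)}
4. grab(a,d)  →  {above(e), above(f), holds(d), linked(a), linked(e), on(d), ready(a,e), ready(c,d), ready(d,d), ready(d,f), ready(f,a), ready(f,c)}
optimal plan length = 4; 4 ≤ 5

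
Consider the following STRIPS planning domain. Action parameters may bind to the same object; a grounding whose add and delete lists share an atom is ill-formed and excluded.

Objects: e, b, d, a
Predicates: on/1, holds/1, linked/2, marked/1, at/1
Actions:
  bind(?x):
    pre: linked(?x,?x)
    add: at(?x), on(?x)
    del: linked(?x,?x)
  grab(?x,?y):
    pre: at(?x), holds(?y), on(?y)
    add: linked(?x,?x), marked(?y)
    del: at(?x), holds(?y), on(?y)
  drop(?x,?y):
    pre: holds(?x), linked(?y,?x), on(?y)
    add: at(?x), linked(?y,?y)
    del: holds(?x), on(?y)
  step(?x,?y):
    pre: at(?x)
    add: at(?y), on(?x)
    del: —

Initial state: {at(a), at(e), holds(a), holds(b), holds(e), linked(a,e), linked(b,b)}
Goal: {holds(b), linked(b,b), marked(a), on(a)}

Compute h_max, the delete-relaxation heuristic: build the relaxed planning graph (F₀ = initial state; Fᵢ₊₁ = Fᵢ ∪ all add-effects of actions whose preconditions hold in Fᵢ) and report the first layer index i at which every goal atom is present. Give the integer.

F0 = init (7 atoms)
F1 = F0 ∪ {at(b), at(d), on(a), on(b), on(e)}  (12 atoms)
F2 = F1 ∪ {linked(a,a), linked(d,d), linked(e,e), marked(a), marked(b), marked(e), on(d)}  (19 atoms)
goal ⊆ F2  ⇒  h_max = 2

2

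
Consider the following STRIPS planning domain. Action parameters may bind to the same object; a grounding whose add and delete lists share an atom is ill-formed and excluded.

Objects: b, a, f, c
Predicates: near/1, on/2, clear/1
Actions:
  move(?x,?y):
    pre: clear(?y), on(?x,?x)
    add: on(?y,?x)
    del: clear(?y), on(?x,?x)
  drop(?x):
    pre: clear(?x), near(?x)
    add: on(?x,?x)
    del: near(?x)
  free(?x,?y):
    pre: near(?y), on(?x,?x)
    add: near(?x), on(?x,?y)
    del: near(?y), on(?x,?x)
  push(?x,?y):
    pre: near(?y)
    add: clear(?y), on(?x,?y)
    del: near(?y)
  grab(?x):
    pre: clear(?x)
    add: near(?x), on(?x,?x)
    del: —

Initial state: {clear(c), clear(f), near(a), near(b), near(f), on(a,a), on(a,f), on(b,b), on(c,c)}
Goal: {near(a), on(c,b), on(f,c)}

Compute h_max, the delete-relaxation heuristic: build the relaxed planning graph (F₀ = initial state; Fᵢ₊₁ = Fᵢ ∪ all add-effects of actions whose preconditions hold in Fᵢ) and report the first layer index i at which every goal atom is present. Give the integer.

F0 = init (9 atoms)
F1 = F0 ∪ {clear(a), clear(b), near(c), on(a,b), on(b,a), on(b,f), on(c,a), on(c,b), on(c,f), on(f,a), on(f,b), on(f,c), on(f,f)}  (22 atoms)
goal ⊆ F1  ⇒  h_max = 1

1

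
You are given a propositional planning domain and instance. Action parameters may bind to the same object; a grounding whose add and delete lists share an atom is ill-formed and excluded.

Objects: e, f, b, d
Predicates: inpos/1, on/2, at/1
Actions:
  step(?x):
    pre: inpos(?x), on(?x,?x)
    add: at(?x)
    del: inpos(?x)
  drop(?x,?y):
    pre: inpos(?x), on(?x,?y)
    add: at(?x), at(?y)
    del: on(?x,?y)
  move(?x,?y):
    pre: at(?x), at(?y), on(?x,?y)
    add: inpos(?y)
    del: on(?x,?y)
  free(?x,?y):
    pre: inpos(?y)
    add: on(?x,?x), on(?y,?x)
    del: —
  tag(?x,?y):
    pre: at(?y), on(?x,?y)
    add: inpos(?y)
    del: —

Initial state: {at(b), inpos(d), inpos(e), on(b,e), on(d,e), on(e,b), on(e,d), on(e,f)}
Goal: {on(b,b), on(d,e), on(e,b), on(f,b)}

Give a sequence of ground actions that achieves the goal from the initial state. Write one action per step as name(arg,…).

drop(e,f); free(f,e); move(e,f); free(b,f)

1. drop(e,f)  →  {at(b), at(e), at(f), inpos(d), inpos(e), on(b,e), on(d,e), on(e,b), on(e,d)}
2. free(f,e)  →  {at(b), at(e), at(f), inpos(d), inpos(e), on(b,e), on(d,e), on(e,b), on(e,d), on(e,f), on(f,f)}
3. move(e,f)  →  {at(b), at(e), at(f), inpos(d), inpos(e), inpos(f), on(b,e), on(d,e), on(e,b), on(e,d), on(f,f)}
4. free(b,f)  →  {at(b), at(e), at(f), inpos(d), inpos(e), inpos(f), on(b,b), on(b,e), on(d,e), on(e,b), on(e,d), on(f,b), on(f,f)}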